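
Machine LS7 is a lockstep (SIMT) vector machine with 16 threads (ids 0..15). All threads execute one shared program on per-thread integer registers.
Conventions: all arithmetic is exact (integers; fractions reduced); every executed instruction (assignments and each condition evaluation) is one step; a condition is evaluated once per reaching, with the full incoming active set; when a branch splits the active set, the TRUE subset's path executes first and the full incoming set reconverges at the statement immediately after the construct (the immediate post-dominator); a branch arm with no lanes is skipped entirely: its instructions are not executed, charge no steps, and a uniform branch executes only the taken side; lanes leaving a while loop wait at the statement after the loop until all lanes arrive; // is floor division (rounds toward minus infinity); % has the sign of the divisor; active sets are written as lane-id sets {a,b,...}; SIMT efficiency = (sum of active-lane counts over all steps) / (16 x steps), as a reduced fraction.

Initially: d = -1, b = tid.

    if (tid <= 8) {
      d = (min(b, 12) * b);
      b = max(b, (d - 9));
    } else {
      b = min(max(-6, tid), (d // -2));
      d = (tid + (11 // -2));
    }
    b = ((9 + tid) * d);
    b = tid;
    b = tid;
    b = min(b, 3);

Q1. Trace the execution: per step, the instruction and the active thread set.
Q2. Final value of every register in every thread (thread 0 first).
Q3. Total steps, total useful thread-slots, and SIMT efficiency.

step 0: eval (tid <= 8)              {0,1,2,3,4,5,6,7,8,9,10,11,12,13,14,15}
step 1: d <- (min(b, 12) * b)        {0,1,2,3,4,5,6,7,8}
step 2: b <- max(b, (d - 9))         {0,1,2,3,4,5,6,7,8}
step 3: b <- min(max(-6, tid), (d // -2)) {9,10,11,12,13,14,15}
step 4: d <- (tid + (11 // -2))      {9,10,11,12,13,14,15}
step 5: b <- ((9 + tid) * d)         {0,1,2,3,4,5,6,7,8,9,10,11,12,13,14,15}
step 6: b <- tid                     {0,1,2,3,4,5,6,7,8,9,10,11,12,13,14,15}
step 7: b <- tid                     {0,1,2,3,4,5,6,7,8,9,10,11,12,13,14,15}
step 8: b <- min(b, 3)               {0,1,2,3,4,5,6,7,8,9,10,11,12,13,14,15}

Answer: 9 steps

d: 0,1,4,9,16,25,36,49,64,3,4,5,6,7,8,9
b: 0,1,2,3,3,3,3,3,3,3,3,3,3,3,3,3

steps = 9; useful = 112; efficiency = 112/144 = 7/9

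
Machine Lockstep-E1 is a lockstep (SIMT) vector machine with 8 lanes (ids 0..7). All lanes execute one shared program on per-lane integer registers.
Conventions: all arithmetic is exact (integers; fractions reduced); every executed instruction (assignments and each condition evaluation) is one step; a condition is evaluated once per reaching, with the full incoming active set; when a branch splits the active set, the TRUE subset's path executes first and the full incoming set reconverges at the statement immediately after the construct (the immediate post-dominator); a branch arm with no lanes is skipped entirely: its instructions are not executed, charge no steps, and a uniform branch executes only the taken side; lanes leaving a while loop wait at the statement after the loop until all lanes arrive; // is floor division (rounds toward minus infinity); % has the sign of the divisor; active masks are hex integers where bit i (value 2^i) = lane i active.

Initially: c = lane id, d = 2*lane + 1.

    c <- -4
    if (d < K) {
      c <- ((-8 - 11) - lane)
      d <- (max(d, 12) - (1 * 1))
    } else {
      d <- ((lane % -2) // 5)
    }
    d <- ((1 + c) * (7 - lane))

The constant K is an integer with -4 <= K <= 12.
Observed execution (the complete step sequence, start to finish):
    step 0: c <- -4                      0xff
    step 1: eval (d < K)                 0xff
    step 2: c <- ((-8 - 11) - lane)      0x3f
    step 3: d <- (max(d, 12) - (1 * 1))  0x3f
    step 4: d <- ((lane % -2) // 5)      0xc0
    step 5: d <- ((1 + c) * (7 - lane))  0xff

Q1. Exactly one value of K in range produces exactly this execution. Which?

Answer: K = 12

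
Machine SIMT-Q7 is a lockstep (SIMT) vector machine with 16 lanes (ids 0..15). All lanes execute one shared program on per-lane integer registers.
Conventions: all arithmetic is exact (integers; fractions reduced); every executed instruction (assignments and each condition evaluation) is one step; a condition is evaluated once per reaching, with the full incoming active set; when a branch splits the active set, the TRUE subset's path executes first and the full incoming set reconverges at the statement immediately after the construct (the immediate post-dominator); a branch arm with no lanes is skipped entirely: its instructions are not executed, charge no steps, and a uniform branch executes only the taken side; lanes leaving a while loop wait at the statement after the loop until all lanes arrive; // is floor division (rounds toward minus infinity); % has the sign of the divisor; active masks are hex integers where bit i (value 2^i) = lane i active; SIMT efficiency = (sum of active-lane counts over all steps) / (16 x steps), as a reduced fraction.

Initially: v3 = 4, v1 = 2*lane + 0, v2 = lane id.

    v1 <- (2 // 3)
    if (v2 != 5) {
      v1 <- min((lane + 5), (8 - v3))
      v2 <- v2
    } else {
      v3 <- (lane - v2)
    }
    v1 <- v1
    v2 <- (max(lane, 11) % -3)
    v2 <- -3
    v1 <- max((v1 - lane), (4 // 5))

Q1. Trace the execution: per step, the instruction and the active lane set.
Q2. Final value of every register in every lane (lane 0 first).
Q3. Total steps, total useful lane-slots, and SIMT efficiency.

step 0: v1 <- (2 // 3)               0xffff
step 1: eval (v2 != 5)               0xffff
step 2: v1 <- min((lane + 5), (8 - v3)) 0xffdf
step 3: v2 <- v2                     0xffdf
step 4: v3 <- (lane - v2)            0x0020
step 5: v1 <- v1                     0xffff
step 6: v2 <- (max(lane, 11) % -3)   0xffff
step 7: v2 <- -3                     0xffff
step 8: v1 <- max((v1 - lane), (4 // 5)) 0xffff

Answer: 9 steps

v3: 4,4,4,4,4,0,4,4,4,4,4,4,4,4,4,4
v1: 4,3,2,1,0,0,0,0,0,0,0,0,0,0,0,0
v2: -3,-3,-3,-3,-3,-3,-3,-3,-3,-3,-3,-3,-3,-3,-3,-3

steps = 9; useful = 127; efficiency = 127/144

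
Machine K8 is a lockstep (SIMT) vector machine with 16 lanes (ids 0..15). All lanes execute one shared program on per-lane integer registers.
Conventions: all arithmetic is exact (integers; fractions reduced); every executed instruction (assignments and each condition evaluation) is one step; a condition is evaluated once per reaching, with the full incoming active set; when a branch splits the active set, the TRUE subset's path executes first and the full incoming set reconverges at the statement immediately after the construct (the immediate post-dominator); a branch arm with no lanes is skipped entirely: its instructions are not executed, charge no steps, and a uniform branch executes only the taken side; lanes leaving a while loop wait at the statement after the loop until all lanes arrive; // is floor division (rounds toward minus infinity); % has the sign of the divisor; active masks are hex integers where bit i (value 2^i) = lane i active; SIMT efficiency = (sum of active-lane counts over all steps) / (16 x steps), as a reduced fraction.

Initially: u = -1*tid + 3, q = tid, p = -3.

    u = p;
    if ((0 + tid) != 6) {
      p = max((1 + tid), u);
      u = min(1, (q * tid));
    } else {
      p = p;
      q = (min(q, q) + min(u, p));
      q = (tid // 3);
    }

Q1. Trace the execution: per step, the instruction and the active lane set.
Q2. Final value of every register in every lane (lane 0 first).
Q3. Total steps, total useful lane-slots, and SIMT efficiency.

step 0: u <- p                       0xffff
step 1: eval ((0 + tid) != 6)        0xffff
step 2: p <- max((1 + tid), u)       0xffbf
step 3: u <- min(1, (q * tid))       0xffbf
step 4: p <- p                       0x0040
step 5: q <- (min(q, q) + min(u, p)) 0x0040
step 6: q <- (tid // 3)              0x0040

Answer: 7 steps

u: 0,1,1,1,1,1,-3,1,1,1,1,1,1,1,1,1
q: 0,1,2,3,4,5,2,7,8,9,10,11,12,13,14,15
p: 1,2,3,4,5,6,-3,8,9,10,11,12,13,14,15,16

steps = 7; useful = 65; efficiency = 65/112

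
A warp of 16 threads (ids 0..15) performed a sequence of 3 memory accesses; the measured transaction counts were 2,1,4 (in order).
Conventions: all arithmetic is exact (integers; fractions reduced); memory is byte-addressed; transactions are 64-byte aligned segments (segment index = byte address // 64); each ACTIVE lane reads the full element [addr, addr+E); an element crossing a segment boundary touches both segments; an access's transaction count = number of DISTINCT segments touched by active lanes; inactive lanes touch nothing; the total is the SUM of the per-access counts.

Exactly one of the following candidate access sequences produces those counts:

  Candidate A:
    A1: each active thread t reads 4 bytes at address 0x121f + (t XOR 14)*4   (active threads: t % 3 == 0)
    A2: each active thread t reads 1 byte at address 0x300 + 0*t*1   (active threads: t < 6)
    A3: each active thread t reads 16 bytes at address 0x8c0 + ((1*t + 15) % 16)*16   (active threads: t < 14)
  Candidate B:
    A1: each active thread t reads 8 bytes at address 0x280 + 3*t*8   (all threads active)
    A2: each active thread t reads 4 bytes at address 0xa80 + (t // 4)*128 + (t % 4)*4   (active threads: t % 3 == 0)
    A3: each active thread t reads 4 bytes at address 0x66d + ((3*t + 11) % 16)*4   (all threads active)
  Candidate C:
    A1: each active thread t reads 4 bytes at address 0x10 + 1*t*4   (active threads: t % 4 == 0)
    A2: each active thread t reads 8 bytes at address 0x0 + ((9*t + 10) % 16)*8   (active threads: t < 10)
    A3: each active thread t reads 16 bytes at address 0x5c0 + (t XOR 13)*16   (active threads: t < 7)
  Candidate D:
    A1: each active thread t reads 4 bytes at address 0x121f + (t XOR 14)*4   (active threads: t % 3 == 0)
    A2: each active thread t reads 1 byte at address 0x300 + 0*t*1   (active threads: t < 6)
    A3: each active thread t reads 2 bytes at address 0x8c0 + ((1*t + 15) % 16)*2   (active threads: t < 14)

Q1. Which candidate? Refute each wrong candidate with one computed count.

B: A1 gives 6 transactions, not 2
C: A2 gives 2 transactions, not 1
D: A3 gives 1 transaction, not 4
A: all counts match (2,1,4)

Answer: A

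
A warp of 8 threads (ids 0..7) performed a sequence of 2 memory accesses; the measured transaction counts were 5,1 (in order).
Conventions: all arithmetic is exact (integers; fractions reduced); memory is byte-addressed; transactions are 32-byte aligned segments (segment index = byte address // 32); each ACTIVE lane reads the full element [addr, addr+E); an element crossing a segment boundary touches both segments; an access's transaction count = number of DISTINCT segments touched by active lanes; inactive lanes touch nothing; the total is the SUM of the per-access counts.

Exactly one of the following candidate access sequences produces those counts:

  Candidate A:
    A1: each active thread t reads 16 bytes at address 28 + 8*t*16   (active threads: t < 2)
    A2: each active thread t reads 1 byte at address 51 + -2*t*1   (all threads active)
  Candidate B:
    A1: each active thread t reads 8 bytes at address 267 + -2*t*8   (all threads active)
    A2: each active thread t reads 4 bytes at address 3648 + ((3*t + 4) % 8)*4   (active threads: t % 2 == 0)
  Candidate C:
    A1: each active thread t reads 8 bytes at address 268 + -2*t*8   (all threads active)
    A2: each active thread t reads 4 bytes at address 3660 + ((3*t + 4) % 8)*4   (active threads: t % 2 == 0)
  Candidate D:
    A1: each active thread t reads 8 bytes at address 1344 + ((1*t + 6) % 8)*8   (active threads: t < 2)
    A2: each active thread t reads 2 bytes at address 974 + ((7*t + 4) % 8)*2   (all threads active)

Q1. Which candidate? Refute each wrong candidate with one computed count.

A: A1 gives 4 transactions, not 5
C: A2 gives 2 transactions, not 1
D: A1 gives 1 transaction, not 5
B: all counts match (5,1)

Answer: B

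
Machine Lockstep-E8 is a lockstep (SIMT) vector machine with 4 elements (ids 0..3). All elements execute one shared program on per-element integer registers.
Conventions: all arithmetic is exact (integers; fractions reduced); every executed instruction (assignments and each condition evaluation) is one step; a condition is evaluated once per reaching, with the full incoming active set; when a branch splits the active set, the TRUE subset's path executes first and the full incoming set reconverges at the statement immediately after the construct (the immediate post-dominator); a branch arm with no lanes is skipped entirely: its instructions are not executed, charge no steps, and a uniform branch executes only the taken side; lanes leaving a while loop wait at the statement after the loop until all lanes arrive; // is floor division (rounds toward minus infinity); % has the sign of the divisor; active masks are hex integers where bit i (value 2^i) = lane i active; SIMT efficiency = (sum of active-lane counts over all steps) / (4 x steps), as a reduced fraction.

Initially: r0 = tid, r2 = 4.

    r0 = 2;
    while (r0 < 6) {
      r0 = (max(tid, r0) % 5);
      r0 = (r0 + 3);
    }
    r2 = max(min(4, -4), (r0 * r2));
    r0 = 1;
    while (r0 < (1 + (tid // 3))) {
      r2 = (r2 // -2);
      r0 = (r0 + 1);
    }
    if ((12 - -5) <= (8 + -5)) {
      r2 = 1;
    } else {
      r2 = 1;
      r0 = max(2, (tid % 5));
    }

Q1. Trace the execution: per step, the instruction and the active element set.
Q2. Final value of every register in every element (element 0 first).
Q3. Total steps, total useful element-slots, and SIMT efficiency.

step 0: r0 <- 2                      0xf
step 1: eval (r0 < 6)                0xf
step 2: r0 <- (max(tid, r0) % 5)     0xf
step 3: r0 <- (r0 + 3)               0xf
step 4: eval (r0 < 6)                0xf
step 5: r0 <- (max(tid, r0) % 5)     0x7
step 6: r0 <- (r0 + 3)               0x7
step 7: eval (r0 < 6)                0x7
step 8: r0 <- (max(tid, r0) % 5)     0x7
step 9: r0 <- (r0 + 3)               0x7
step 10: eval (r0 < 6)                0x7
step 11: r2 <- max(min(4, -4), (r0 * r2)) 0xf
step 12: r0 <- 1                      0xf
step 13: eval (r0 < (1 + (tid // 3))) 0xf
step 14: r2 <- (r2 // -2)             0x8
step 15: r0 <- (r0 + 1)               0x8
step 16: eval (r0 < (1 + (tid // 3))) 0x8
step 17: eval ((12 - -5) <= (8 + -5)) 0xf
step 18: r2 <- 1                      0xf
step 19: r0 <- max(2, (tid % 5))      0xf

Answer: 20 steps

r0: 2,2,2,3
r2: 1,1,1,1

steps = 20; useful = 65; efficiency = 65/80 = 13/16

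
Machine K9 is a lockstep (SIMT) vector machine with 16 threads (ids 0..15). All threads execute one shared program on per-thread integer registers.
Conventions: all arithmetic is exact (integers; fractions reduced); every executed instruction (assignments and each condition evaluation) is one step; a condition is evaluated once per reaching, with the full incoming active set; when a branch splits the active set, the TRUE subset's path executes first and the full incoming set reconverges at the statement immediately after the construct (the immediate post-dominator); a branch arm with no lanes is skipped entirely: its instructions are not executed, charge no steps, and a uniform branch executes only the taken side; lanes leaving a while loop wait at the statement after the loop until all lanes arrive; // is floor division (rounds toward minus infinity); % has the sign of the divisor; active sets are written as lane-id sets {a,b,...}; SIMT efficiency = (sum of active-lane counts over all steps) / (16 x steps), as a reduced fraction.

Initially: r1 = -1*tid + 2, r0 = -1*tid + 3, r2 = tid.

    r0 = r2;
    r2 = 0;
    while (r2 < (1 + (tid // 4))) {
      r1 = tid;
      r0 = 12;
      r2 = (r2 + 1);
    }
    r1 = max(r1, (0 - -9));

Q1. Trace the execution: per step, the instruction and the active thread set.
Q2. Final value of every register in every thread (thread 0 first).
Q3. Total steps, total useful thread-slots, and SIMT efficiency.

step 0: r0 <- r2                     {0,1,2,3,4,5,6,7,8,9,10,11,12,13,14,15}
step 1: r2 <- 0                      {0,1,2,3,4,5,6,7,8,9,10,11,12,13,14,15}
step 2: eval (r2 < (1 + (tid // 4))) {0,1,2,3,4,5,6,7,8,9,10,11,12,13,14,15}
step 3: r1 <- tid                    {0,1,2,3,4,5,6,7,8,9,10,11,12,13,14,15}
step 4: r0 <- 12                     {0,1,2,3,4,5,6,7,8,9,10,11,12,13,14,15}
step 5: r2 <- (r2 + 1)               {0,1,2,3,4,5,6,7,8,9,10,11,12,13,14,15}
step 6: eval (r2 < (1 + (tid // 4))) {0,1,2,3,4,5,6,7,8,9,10,11,12,13,14,15}
step 7: r1 <- tid                    {4,5,6,7,8,9,10,11,12,13,14,15}
step 8: r0 <- 12                     {4,5,6,7,8,9,10,11,12,13,14,15}
step 9: r2 <- (r2 + 1)               {4,5,6,7,8,9,10,11,12,13,14,15}
step 10: eval (r2 < (1 + (tid // 4))) {4,5,6,7,8,9,10,11,12,13,14,15}
step 11: r1 <- tid                    {8,9,10,11,12,13,14,15}
step 12: r0 <- 12                     {8,9,10,11,12,13,14,15}
step 13: r2 <- (r2 + 1)               {8,9,10,11,12,13,14,15}
step 14: eval (r2 < (1 + (tid // 4))) {8,9,10,11,12,13,14,15}
step 15: r1 <- tid                    {12,13,14,15}
step 16: r0 <- 12                     {12,13,14,15}
step 17: r2 <- (r2 + 1)               {12,13,14,15}
step 18: eval (r2 < (1 + (tid // 4))) {12,13,14,15}
step 19: r1 <- max(r1, (0 - -9))      {0,1,2,3,4,5,6,7,8,9,10,11,12,13,14,15}

Answer: 20 steps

r1: 9,9,9,9,9,9,9,9,9,9,10,11,12,13,14,15
r0: 12,12,12,12,12,12,12,12,12,12,12,12,12,12,12,12
r2: 1,1,1,1,2,2,2,2,3,3,3,3,4,4,4,4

steps = 20; useful = 224; efficiency = 224/320 = 7/10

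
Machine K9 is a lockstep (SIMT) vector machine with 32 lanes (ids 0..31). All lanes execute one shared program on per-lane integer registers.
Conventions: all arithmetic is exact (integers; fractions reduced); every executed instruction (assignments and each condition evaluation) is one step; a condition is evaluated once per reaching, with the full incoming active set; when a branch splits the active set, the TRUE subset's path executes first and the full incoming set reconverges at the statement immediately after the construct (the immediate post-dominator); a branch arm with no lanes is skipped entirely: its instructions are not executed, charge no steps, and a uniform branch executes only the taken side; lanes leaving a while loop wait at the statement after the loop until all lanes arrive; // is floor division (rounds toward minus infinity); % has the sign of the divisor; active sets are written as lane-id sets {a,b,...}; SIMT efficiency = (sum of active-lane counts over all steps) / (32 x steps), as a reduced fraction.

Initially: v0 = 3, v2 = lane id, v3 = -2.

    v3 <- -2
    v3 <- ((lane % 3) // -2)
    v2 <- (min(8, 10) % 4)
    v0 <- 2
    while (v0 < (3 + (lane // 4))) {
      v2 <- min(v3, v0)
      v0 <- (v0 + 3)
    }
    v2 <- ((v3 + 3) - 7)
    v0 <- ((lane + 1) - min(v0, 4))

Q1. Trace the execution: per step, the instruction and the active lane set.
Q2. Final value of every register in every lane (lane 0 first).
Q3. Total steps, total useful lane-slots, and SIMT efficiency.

step 0: v3 <- -2                     {0,1,2,3,4,5,6,7,8,9,10,11,12,13,14,15,16,17,18,19,20,21,22,23,24,25,26,27,28,29,30,31}
step 1: v3 <- ((lane % 3) // -2)     {0,1,2,3,4,5,6,7,8,9,10,11,12,13,14,15,16,17,18,19,20,21,22,23,24,25,26,27,28,29,30,31}
step 2: v2 <- (min(8, 10) % 4)       {0,1,2,3,4,5,6,7,8,9,10,11,12,13,14,15,16,17,18,19,20,21,22,23,24,25,26,27,28,29,30,31}
step 3: v0 <- 2                      {0,1,2,3,4,5,6,7,8,9,10,11,12,13,14,15,16,17,18,19,20,21,22,23,24,25,26,27,28,29,30,31}
step 4: eval (v0 < (3 + (lane // 4))) {0,1,2,3,4,5,6,7,8,9,10,11,12,13,14,15,16,17,18,19,20,21,22,23,24,25,26,27,28,29,30,31}
step 5: v2 <- min(v3, v0)            {0,1,2,3,4,5,6,7,8,9,10,11,12,13,14,15,16,17,18,19,20,21,22,23,24,25,26,27,28,29,30,31}
step 6: v0 <- (v0 + 3)               {0,1,2,3,4,5,6,7,8,9,10,11,12,13,14,15,16,17,18,19,20,21,22,23,24,25,26,27,28,29,30,31}
step 7: eval (v0 < (3 + (lane // 4))) {0,1,2,3,4,5,6,7,8,9,10,11,12,13,14,15,16,17,18,19,20,21,22,23,24,25,26,27,28,29,30,31}
step 8: v2 <- min(v3, v0)            {12,13,14,15,16,17,18,19,20,21,22,23,24,25,26,27,28,29,30,31}
step 9: v0 <- (v0 + 3)               {12,13,14,15,16,17,18,19,20,21,22,23,24,25,26,27,28,29,30,31}
step 10: eval (v0 < (3 + (lane // 4))) {12,13,14,15,16,17,18,19,20,21,22,23,24,25,26,27,28,29,30,31}
step 11: v2 <- min(v3, v0)            {24,25,26,27,28,29,30,31}
step 12: v0 <- (v0 + 3)               {24,25,26,27,28,29,30,31}
step 13: eval (v0 < (3 + (lane // 4))) {24,25,26,27,28,29,30,31}
step 14: v2 <- ((v3 + 3) - 7)         {0,1,2,3,4,5,6,7,8,9,10,11,12,13,14,15,16,17,18,19,20,21,22,23,24,25,26,27,28,29,30,31}
step 15: v0 <- ((lane + 1) - min(v0, 4)) {0,1,2,3,4,5,6,7,8,9,10,11,12,13,14,15,16,17,18,19,20,21,22,23,24,25,26,27,28,29,30,31}

Answer: 16 steps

v0: -3,-2,-1,0,1,2,3,4,5,6,7,8,9,10,11,12,13,14,15,16,17,18,19,20,21,22,23,24,25,26,27,28
v2: -4,-5,-5,-4,-5,-5,-4,-5,-5,-4,-5,-5,-4,-5,-5,-4,-5,-5,-4,-5,-5,-4,-5,-5,-4,-5,-5,-4,-5,-5,-4,-5
v3: 0,-1,-1,0,-1,-1,0,-1,-1,0,-1,-1,0,-1,-1,0,-1,-1,0,-1,-1,0,-1,-1,0,-1,-1,0,-1,-1,0,-1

steps = 16; useful = 404; efficiency = 404/512 = 101/128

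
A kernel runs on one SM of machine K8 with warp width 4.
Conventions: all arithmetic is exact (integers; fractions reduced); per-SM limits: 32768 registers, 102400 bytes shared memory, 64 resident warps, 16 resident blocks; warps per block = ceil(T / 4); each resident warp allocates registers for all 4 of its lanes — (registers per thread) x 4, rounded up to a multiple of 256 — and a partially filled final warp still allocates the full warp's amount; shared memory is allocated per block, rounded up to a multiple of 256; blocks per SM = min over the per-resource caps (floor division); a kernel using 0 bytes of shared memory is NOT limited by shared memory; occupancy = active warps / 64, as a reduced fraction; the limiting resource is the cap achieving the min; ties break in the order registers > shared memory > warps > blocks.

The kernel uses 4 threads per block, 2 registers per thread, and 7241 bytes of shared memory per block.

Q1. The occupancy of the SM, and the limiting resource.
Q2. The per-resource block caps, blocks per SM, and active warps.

Answer: occupancy 13/64, limited by shared memory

registers: 128 blocks
shared memory: 13 blocks
warps: 64 blocks
blocks: 16 blocks

Answer: 13 blocks, 13 active warps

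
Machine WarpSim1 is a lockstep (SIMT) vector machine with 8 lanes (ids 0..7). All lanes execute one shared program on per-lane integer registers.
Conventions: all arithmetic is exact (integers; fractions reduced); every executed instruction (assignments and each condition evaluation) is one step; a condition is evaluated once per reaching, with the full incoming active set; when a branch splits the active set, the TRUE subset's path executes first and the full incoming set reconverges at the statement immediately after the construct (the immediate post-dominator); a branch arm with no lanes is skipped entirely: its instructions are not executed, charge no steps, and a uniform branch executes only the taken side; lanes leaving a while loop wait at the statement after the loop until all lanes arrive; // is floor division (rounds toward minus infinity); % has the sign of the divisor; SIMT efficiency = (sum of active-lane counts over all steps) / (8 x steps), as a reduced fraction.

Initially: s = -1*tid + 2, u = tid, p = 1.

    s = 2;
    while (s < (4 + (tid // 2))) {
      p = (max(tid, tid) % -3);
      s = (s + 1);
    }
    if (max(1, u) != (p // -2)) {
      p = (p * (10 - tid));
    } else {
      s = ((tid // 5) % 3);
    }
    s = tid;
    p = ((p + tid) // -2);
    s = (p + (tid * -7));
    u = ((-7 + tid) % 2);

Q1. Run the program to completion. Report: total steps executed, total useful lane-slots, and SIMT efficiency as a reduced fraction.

Answer: 24 steps, 148 useful, 37/48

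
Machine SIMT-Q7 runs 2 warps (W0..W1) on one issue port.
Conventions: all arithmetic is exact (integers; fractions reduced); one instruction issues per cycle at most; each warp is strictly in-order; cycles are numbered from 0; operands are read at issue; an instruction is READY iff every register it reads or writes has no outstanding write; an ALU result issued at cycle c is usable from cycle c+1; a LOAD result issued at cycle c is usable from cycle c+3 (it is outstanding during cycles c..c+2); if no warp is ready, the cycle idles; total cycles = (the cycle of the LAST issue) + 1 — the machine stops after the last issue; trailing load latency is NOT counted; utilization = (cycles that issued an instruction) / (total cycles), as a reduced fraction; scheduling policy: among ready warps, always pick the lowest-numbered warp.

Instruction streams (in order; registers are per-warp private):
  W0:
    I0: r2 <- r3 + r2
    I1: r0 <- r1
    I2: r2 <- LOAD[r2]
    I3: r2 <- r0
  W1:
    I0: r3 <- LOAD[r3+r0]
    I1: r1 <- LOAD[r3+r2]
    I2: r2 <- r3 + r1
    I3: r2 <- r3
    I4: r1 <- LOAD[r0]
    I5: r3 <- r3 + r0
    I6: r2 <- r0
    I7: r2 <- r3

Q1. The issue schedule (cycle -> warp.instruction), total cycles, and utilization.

cycle 0: W0.I0
cycle 1: W0.I1
cycle 2: W0.I2
cycle 3: W1.I0
cycle 4: idle
cycle 5: W0.I3
cycle 6: W1.I1
cycle 7: idle
cycle 8: idle
cycle 9: W1.I2
cycle 10: W1.I3
cycle 11: W1.I4
cycle 12: W1.I5
cycle 13: W1.I6
cycle 14: W1.I7

Answer: 15 cycles, utilization 4/5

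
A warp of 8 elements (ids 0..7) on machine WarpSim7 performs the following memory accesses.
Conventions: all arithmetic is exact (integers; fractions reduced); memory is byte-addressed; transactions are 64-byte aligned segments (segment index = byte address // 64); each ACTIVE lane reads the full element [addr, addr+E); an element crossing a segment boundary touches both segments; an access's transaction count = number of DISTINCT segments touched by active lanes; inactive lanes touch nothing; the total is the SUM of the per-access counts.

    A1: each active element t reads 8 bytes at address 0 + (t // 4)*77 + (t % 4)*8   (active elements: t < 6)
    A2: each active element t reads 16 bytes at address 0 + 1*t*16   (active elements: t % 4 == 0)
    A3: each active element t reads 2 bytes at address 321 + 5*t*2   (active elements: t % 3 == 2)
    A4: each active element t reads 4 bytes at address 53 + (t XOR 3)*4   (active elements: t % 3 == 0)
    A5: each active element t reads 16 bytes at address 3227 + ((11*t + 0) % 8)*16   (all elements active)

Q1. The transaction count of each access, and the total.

A1: 2 transactions
A2: 2 transactions
A3: 1 transaction
A4: 2 transactions
A5: 3 transactions

Answer: 2,2,1,2,3; total 10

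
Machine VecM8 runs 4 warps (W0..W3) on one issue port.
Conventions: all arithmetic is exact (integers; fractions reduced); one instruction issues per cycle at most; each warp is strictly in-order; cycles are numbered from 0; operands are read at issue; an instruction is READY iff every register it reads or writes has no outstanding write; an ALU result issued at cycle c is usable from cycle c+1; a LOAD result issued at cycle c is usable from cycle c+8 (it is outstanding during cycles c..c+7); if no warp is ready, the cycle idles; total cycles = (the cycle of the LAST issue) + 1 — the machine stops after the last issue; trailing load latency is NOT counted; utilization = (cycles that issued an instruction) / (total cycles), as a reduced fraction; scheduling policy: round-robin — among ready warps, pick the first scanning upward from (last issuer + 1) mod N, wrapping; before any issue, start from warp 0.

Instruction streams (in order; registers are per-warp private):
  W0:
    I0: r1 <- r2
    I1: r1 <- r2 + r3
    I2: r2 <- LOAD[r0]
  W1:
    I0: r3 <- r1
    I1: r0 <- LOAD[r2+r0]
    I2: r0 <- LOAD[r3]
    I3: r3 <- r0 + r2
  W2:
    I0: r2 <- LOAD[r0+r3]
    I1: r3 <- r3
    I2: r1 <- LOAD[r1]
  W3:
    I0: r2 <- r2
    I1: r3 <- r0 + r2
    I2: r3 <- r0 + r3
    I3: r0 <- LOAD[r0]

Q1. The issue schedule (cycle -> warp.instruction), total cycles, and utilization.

cycle 0: W0.I0
cycle 1: W1.I0
cycle 2: W2.I0
cycle 3: W3.I0
cycle 4: W0.I1
cycle 5: W1.I1
cycle 6: W2.I1
cycle 7: W3.I1
cycle 8: W0.I2
cycle 9: W2.I2
cycle 10: W3.I2
cycle 11: W3.I3
cycle 12: idle
cycle 13: W1.I2
cycle 14: idle
cycle 15: idle
cycle 16: idle
cycle 17: idle
cycle 18: idle
cycle 19: idle
cycle 20: idle
cycle 21: W1.I3

Answer: 22 cycles, utilization 7/11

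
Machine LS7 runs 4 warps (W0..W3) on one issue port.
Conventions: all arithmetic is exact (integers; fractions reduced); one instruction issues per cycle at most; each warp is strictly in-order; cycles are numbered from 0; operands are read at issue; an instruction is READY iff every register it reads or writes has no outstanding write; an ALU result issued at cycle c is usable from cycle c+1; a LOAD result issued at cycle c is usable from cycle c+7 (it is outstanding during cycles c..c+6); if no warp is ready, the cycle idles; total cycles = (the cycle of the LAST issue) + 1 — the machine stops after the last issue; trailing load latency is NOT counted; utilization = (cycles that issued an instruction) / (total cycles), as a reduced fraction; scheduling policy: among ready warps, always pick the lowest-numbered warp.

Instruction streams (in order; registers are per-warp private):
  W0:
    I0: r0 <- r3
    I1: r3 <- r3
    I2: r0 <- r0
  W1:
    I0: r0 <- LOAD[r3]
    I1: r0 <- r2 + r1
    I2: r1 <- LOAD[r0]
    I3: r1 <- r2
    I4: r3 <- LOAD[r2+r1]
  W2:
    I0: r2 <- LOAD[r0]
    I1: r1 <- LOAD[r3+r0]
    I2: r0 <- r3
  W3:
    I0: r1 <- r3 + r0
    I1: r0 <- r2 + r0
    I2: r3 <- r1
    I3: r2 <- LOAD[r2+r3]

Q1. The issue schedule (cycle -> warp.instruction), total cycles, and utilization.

cycle 0: W0.I0
cycle 1: W0.I1
cycle 2: W0.I2
cycle 3: W1.I0
cycle 4: W2.I0
cycle 5: W2.I1
cycle 6: W2.I2
cycle 7: W3.I0
cycle 8: W3.I1
cycle 9: W3.I2
cycle 10: W1.I1
cycle 11: W1.I2
cycle 12: W3.I3
cycle 13: idle
cycle 14: idle
cycle 15: idle
cycle 16: idle
cycle 17: idle
cycle 18: W1.I3
cycle 19: W1.I4

Answer: 20 cycles, utilization 3/4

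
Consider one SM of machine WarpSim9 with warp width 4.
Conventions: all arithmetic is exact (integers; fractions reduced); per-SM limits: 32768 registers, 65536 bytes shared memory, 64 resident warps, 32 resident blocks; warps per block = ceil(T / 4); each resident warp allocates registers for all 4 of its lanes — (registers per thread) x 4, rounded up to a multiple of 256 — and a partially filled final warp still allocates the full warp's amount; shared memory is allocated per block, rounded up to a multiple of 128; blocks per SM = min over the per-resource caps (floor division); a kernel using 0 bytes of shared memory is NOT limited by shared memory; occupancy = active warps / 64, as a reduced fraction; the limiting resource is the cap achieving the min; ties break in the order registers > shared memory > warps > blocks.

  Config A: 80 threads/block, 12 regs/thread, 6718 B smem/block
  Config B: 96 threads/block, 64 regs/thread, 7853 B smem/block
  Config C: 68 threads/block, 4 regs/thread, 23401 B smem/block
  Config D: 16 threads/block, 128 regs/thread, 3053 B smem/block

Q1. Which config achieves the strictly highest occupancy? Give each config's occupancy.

occupancies: A 15/16, B 3/4, C 17/32, D 1

Answer: D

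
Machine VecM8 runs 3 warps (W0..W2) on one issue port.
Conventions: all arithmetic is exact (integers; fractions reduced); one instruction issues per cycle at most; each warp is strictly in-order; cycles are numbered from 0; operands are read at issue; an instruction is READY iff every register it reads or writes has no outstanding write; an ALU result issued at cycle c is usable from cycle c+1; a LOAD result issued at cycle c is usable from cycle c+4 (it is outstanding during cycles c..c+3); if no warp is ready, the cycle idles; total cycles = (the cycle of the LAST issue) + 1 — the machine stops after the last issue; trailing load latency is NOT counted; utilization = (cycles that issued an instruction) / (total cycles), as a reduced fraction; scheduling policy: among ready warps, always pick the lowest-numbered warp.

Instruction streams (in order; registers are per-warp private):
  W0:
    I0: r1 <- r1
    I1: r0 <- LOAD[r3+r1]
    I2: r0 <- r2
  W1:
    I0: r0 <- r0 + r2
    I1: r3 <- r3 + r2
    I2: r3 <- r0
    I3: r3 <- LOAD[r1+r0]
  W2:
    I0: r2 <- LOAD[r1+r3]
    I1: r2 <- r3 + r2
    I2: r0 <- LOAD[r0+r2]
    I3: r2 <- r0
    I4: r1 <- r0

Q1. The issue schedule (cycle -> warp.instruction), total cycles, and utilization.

cycle 0: W0.I0
cycle 1: W0.I1
cycle 2: W1.I0
cycle 3: W1.I1
cycle 4: W1.I2
cycle 5: W0.I2
cycle 6: W1.I3
cycle 7: W2.I0
cycle 8: idle
cycle 9: idle
cycle 10: idle
cycle 11: W2.I1
cycle 12: W2.I2
cycle 13: idle
cycle 14: idle
cycle 15: idle
cycle 16: W2.I3
cycle 17: W2.I4

Answer: 18 cycles, utilization 2/3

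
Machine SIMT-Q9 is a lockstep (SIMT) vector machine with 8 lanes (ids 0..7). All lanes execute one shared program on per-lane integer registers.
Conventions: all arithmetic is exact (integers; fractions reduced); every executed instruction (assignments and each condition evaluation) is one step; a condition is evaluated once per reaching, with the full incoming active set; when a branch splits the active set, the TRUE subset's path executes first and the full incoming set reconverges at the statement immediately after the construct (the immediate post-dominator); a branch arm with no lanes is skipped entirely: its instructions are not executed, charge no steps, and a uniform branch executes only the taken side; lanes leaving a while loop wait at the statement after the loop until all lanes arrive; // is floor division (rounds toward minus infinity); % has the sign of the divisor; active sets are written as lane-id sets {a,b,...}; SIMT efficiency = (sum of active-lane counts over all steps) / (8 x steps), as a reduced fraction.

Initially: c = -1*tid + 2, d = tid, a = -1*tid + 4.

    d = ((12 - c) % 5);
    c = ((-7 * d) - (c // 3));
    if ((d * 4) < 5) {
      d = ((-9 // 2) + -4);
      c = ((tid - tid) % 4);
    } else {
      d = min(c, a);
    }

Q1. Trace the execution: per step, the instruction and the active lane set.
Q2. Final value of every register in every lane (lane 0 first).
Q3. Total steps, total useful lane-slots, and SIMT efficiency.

step 0: d <- ((12 - c) % 5)          {0,1,2,3,4,5,6,7}
step 1: c <- ((-7 * d) - (c // 3))   {0,1,2,3,4,5,6,7}
step 2: eval ((d * 4) < 5)           {0,1,2,3,4,5,6,7}
step 3: d <- ((-9 // 2) + -4)        {0,1,5,6}
step 4: c <- ((tid - tid) % 4)       {0,1,5,6}
step 5: d <- min(c, a)               {2,3,4,7}

Answer: 6 steps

c: 0,0,-14,-20,-27,0,0,-12
d: -9,-9,-14,-20,-27,-9,-9,-12
a: 4,3,2,1,0,-1,-2,-3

steps = 6; useful = 36; efficiency = 36/48 = 3/4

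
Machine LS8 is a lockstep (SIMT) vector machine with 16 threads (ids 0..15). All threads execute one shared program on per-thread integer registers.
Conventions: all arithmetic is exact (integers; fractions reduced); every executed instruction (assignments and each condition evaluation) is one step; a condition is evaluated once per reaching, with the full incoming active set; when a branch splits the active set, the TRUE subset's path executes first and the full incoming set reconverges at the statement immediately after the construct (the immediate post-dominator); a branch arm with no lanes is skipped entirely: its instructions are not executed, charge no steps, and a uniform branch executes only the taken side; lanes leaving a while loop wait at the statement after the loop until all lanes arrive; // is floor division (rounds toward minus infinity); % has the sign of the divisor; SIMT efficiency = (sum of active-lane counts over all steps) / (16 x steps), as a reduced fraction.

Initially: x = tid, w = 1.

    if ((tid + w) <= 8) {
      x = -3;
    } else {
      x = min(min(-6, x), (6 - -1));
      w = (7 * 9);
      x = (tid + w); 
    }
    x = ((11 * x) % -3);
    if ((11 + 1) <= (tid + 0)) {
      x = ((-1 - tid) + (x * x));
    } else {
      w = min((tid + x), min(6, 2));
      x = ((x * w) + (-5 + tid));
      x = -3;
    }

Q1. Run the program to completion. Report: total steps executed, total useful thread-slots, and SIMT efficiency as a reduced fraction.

Answer: 11 steps, 120 useful, 15/22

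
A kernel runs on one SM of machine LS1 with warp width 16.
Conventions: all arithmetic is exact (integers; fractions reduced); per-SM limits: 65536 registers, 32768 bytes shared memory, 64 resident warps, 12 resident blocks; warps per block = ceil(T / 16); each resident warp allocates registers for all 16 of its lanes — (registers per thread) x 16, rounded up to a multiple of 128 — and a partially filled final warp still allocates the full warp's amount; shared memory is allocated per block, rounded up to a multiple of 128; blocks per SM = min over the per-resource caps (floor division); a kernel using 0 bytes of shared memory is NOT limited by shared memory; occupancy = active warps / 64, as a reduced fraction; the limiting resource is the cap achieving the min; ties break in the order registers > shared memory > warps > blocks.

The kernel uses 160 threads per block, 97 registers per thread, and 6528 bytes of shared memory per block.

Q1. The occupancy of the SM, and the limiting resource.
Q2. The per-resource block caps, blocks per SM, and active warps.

Answer: occupancy 15/32, limited by registers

registers: 3 blocks
shared memory: 5 blocks
warps: 6 blocks
blocks: 12 blocks

Answer: 3 blocks, 30 active warps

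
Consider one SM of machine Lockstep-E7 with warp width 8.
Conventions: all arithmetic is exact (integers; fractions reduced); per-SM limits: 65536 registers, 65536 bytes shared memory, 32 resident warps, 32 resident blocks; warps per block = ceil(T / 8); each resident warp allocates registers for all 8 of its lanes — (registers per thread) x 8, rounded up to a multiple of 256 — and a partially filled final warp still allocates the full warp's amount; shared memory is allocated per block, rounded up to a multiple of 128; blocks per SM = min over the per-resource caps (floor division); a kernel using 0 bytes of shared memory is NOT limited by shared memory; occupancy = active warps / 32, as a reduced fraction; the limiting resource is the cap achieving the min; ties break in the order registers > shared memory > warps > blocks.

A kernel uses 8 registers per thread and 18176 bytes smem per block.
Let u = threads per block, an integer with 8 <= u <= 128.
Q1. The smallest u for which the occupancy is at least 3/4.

Answer: u = 57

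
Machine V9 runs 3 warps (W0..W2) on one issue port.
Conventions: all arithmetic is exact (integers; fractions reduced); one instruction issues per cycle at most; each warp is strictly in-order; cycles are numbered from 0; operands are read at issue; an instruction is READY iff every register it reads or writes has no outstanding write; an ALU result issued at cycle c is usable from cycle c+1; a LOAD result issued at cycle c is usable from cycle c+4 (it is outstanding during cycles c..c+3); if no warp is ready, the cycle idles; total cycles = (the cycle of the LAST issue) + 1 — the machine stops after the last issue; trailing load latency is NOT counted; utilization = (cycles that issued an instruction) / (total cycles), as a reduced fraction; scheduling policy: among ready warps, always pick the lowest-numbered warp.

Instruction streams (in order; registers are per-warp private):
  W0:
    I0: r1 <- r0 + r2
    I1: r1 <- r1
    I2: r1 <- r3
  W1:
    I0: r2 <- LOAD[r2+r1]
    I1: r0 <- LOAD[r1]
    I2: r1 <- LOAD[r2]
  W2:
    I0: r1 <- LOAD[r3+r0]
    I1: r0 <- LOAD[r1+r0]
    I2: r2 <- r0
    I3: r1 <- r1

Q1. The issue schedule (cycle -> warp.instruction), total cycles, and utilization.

cycle 0: W0.I0
cycle 1: W0.I1
cycle 2: W0.I2
cycle 3: W1.I0
cycle 4: W1.I1
cycle 5: W2.I0
cycle 6: idle
cycle 7: W1.I2
cycle 8: idle
cycle 9: W2.I1
cycle 10: idle
cycle 11: idle
cycle 12: idle
cycle 13: W2.I2
cycle 14: W2.I3

Answer: 15 cycles, utilization 2/3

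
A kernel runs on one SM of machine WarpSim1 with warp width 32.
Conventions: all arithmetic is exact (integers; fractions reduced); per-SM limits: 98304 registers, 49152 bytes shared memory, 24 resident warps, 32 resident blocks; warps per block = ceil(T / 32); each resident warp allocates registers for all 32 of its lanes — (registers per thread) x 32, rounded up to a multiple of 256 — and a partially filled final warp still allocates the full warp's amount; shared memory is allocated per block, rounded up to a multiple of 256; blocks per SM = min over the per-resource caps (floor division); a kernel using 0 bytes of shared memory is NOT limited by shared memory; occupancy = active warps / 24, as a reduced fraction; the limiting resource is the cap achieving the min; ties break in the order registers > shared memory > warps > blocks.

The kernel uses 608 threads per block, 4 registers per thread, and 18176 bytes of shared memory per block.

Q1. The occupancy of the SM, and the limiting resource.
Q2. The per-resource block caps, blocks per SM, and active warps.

Answer: occupancy 19/24, limited by warps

registers: 20 blocks
shared memory: 2 blocks
warps: 1 block
blocks: 32 blocks

Answer: 1 block, 19 active warps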